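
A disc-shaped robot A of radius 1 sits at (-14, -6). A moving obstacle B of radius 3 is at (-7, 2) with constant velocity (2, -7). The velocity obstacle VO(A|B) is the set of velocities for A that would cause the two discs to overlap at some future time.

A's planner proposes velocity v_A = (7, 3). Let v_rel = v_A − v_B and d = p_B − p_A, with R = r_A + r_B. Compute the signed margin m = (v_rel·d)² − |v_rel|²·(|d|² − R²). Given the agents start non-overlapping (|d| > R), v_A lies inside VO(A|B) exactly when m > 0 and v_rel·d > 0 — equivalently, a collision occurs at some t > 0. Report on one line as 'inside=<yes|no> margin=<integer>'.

d = (7, 8),  |d|² = 113;  R = 1+3 = 4,  c = 113−4² = 97
v_rel = (5, 10),  |v_rel|² = 125;  v_rel·d = (5)·(7) + (10)·(8) = 115
125·t² − 230·t + 97 = 0  ⇒  m = 115² − 125·97 = 1100
m = 1100 > 0,  v_rel·d = 115 > 0  ⇒  inside

inside=yes margin=1100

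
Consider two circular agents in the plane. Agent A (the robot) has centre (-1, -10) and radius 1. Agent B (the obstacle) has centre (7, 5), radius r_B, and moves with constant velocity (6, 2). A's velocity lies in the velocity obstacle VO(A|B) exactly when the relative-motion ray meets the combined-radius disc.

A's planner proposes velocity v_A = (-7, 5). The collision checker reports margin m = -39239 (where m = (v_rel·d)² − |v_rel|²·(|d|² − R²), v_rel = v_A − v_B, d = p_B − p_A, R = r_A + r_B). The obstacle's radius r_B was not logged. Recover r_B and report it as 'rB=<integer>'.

m = -39239
d = (8, 15);  v_rel = (-13, 3),  |v_rel|² = 178
v_rel×d = (-13)·(15) − (3)·(8) = -219
since m = R²·178 − (-219)²:  R² = (47961 + -39239) / 178 = 49
R = √49 = 7  ⇒  r_B = 7 − 1 = 6

rB=6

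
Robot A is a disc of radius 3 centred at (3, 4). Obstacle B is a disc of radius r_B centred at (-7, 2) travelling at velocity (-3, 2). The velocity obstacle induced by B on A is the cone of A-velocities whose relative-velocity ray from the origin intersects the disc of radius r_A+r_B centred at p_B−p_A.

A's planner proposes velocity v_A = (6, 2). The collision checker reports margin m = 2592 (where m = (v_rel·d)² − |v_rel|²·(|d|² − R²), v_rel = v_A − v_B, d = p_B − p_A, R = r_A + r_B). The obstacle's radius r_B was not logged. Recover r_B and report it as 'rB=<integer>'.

m = 2592
d = (-10, -2);  v_rel = (9, 0),  |v_rel|² = 81
v_rel×d = (9)·(-2) − (0)·(-10) = -18
since m = R²·81 − (-18)²:  R² = (324 + 2592) / 81 = 36
R = √36 = 6  ⇒  r_B = 6 − 3 = 3

rB=3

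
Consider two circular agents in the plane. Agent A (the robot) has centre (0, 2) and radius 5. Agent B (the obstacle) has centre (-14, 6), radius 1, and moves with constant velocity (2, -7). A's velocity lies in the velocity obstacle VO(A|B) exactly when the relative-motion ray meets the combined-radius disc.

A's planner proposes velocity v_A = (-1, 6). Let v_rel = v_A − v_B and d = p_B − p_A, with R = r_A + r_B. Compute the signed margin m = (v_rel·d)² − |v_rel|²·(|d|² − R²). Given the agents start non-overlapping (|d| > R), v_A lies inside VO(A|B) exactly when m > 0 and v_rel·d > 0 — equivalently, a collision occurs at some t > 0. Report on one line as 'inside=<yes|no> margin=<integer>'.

d = (-14, 4),  |d|² = 212;  R = 5+1 = 6,  c = 212−6² = 176
v_rel = (-3, 13),  |v_rel|² = 178;  v_rel·d = (-3)·(-14) + (13)·(4) = 94
178·t² − 188·t + 176 = 0  ⇒  m = 94² − 178·176 = -22492
m = -22492 < 0,  v_rel·d = 94 > 0  ⇒  outside

inside=no margin=-22492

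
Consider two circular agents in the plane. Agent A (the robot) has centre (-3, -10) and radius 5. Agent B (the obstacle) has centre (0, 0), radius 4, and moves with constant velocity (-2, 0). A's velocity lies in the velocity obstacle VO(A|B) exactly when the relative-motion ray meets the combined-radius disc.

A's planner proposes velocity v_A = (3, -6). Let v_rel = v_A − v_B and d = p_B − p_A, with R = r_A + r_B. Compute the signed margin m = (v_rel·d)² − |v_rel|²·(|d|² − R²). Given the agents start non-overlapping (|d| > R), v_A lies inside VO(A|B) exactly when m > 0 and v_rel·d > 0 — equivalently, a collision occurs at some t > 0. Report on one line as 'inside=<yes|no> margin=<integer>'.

d = (3, 10),  |d|² = 109;  R = 5+4 = 9,  c = 109−9² = 28
v_rel = (5, -6),  |v_rel|² = 61;  v_rel·d = (5)·(3) + (-6)·(10) = -45
61·t² + 90·t + 28 = 0  ⇒  m = (-45)² − 61·28 = 317
m = 317 > 0,  v_rel·d = -45 < 0  ⇒  outside

inside=no margin=317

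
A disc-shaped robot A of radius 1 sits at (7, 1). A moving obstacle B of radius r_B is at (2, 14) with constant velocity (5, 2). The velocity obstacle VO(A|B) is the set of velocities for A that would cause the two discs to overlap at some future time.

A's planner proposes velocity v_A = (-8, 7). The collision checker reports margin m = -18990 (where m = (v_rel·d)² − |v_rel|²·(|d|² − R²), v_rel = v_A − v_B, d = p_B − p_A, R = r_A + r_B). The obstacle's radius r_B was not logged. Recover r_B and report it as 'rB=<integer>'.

m = -18990
d = (-5, 13);  v_rel = (-13, 5),  |v_rel|² = 194
v_rel×d = (-13)·(13) − (5)·(-5) = -144
since m = R²·194 − (-144)²:  R² = (20736 + -18990) / 194 = 9
R = √9 = 3  ⇒  r_B = 3 − 1 = 2

rB=2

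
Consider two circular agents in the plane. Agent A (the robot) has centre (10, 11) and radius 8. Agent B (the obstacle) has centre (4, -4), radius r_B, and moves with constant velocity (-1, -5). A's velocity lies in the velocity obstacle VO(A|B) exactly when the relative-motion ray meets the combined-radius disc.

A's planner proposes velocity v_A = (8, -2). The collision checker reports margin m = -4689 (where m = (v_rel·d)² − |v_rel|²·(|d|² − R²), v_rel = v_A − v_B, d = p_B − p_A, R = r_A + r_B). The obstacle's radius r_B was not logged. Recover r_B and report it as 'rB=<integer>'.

m = -4689
d = (-6, -15);  v_rel = (9, 3),  |v_rel|² = 90
v_rel×d = (9)·(-15) − (3)·(-6) = -117
since m = R²·90 − (-117)²:  R² = (13689 + -4689) / 90 = 100
R = √100 = 10  ⇒  r_B = 10 − 8 = 2

rB=2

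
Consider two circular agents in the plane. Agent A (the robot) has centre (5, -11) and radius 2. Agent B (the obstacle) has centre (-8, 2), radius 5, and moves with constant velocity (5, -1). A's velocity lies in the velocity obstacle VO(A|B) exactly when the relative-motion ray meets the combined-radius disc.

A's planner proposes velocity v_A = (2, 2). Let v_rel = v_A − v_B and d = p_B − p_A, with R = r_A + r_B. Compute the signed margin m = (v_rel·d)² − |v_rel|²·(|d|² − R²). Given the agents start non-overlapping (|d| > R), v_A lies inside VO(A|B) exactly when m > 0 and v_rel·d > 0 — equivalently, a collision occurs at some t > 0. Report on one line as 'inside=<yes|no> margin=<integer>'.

d = (-13, 13),  |d|² = 338;  R = 2+5 = 7,  c = 338−7² = 289
v_rel = (-3, 3),  |v_rel|² = 18;  v_rel·d = (-3)·(-13) + (3)·(13) = 78
18·t² − 156·t + 289 = 0  ⇒  m = 78² − 18·289 = 882
m = 882 > 0,  v_rel·d = 78 > 0  ⇒  inside

inside=yes margin=882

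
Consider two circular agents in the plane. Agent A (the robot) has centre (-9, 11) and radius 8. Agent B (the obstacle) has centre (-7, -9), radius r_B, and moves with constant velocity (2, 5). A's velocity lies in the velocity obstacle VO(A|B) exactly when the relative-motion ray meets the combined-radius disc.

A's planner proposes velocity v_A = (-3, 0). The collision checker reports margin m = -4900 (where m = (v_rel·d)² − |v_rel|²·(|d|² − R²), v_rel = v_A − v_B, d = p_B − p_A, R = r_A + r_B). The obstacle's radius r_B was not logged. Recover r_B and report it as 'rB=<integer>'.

m = -4900
d = (2, -20);  v_rel = (-5, -5),  |v_rel|² = 50
v_rel×d = (-5)·(-20) − (-5)·(2) = 110
since m = R²·50 − 110²:  R² = (12100 + -4900) / 50 = 144
R = √144 = 12  ⇒  r_B = 12 − 8 = 4

rB=4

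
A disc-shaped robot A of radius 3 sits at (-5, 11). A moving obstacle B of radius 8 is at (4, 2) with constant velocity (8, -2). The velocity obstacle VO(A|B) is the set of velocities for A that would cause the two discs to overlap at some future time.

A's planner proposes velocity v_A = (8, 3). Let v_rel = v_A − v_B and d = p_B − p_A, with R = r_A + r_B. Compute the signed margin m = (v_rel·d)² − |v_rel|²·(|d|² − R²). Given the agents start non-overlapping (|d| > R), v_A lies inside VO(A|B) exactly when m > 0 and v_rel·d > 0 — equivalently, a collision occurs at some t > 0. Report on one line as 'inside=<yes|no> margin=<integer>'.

d = (9, -9),  |d|² = 162;  R = 3+8 = 11,  c = 162−11² = 41
v_rel = (0, 5),  |v_rel|² = 25;  v_rel·d = (0)·(9) + (5)·(-9) = -45
25·t² + 90·t + 41 = 0  ⇒  m = (-45)² − 25·41 = 1000
m = 1000 > 0,  v_rel·d = -45 < 0  ⇒  outside

inside=no margin=1000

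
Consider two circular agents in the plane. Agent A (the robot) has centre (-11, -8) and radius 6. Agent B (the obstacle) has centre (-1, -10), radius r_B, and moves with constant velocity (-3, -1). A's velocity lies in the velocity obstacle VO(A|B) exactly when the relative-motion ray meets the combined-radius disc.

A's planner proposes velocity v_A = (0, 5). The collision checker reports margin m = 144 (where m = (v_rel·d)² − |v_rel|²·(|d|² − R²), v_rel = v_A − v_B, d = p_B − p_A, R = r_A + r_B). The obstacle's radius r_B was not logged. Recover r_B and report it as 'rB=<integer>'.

m = 144
d = (10, -2);  v_rel = (3, 6),  |v_rel|² = 45
v_rel×d = (3)·(-2) − (6)·(10) = -66
since m = R²·45 − (-66)²:  R² = (4356 + 144) / 45 = 100
R = √100 = 10  ⇒  r_B = 10 − 6 = 4

rB=4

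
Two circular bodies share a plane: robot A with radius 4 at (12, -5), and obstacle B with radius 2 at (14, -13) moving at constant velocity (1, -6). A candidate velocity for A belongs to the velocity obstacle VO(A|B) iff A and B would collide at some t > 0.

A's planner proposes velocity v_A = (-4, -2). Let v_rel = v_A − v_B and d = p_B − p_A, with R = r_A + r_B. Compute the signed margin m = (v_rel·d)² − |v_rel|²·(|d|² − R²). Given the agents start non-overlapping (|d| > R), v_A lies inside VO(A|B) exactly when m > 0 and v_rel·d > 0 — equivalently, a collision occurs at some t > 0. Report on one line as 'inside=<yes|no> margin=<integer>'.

d = (2, -8),  |d|² = 68;  R = 4+2 = 6,  c = 68−6² = 32
v_rel = (-5, 4),  |v_rel|² = 41;  v_rel·d = (-5)·(2) + (4)·(-8) = -42
41·t² + 84·t + 32 = 0  ⇒  m = (-42)² − 41·32 = 452
m = 452 > 0,  v_rel·d = -42 < 0  ⇒  outside

inside=no margin=452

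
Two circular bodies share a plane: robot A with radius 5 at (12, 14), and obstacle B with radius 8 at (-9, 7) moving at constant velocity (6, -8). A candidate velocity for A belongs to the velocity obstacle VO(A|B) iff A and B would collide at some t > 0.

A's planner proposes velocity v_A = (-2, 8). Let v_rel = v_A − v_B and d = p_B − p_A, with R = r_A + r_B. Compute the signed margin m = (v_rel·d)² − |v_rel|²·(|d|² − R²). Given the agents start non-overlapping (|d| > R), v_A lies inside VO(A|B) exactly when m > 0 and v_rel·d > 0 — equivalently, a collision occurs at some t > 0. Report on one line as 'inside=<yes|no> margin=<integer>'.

d = (-21, -7),  |d|² = 490;  R = 5+8 = 13,  c = 490−13² = 321
v_rel = (-8, 16),  |v_rel|² = 320;  v_rel·d = (-8)·(-21) + (16)·(-7) = 56
320·t² − 112·t + 321 = 0  ⇒  m = 56² − 320·321 = -99584
m = -99584 < 0,  v_rel·d = 56 > 0  ⇒  outside

inside=no margin=-99584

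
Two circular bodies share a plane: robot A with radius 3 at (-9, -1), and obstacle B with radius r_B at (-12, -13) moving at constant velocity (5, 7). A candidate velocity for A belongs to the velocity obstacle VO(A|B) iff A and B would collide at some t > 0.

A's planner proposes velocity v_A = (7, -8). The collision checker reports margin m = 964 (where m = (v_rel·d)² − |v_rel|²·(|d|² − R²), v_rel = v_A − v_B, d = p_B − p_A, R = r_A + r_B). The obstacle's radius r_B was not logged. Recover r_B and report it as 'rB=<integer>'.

m = 964
d = (-3, -12);  v_rel = (2, -15),  |v_rel|² = 229
v_rel×d = (2)·(-12) − (-15)·(-3) = -69
since m = R²·229 − (-69)²:  R² = (4761 + 964) / 229 = 25
R = √25 = 5  ⇒  r_B = 5 − 3 = 2

rB=2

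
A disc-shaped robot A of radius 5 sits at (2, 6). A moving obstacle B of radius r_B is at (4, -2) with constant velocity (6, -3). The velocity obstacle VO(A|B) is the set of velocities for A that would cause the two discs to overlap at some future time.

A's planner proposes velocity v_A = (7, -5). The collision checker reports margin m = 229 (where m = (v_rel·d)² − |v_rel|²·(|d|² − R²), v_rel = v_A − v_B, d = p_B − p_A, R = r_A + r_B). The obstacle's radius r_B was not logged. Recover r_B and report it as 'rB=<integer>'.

m = 229
d = (2, -8);  v_rel = (1, -2),  |v_rel|² = 5
v_rel×d = (1)·(-8) − (-2)·(2) = -4
since m = R²·5 − (-4)²:  R² = (16 + 229) / 5 = 49
R = √49 = 7  ⇒  r_B = 7 − 5 = 2

rB=2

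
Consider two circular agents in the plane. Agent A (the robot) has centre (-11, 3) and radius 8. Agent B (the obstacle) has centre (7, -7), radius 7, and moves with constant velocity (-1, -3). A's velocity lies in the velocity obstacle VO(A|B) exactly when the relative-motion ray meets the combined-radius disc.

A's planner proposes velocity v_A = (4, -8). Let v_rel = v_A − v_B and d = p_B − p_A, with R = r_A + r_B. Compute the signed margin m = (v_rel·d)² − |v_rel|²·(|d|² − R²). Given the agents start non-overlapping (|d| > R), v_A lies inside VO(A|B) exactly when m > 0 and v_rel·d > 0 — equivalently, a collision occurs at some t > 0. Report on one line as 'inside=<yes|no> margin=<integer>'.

d = (18, -10),  |d|² = 424;  R = 8+7 = 15,  c = 424−15² = 199
v_rel = (5, -5),  |v_rel|² = 50;  v_rel·d = (5)·(18) + (-5)·(-10) = 140
50·t² − 280·t + 199 = 0  ⇒  m = 140² − 50·199 = 9650
m = 9650 > 0,  v_rel·d = 140 > 0  ⇒  inside

inside=yes margin=9650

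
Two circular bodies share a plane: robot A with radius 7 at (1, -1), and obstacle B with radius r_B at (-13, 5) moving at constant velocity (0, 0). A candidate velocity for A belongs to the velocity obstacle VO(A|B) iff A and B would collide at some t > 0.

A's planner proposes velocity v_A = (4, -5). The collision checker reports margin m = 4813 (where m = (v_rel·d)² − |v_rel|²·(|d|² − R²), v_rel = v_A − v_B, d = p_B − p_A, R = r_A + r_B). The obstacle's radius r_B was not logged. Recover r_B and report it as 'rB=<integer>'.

m = 4813
d = (-14, 6);  v_rel = (4, -5),  |v_rel|² = 41
v_rel×d = (4)·(6) − (-5)·(-14) = -46
since m = R²·41 − (-46)²:  R² = (2116 + 4813) / 41 = 169
R = √169 = 13  ⇒  r_B = 13 − 7 = 6

rB=6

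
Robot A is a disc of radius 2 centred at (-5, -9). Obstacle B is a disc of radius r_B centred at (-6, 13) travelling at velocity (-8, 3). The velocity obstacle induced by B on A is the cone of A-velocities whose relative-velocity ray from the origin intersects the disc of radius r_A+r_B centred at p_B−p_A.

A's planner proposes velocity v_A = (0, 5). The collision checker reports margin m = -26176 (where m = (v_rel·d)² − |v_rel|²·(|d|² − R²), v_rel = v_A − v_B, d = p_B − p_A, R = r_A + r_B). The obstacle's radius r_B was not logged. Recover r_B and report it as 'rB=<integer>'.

m = -26176
d = (-1, 22);  v_rel = (8, 2),  |v_rel|² = 68
v_rel×d = (8)·(22) − (2)·(-1) = 178
since m = R²·68 − 178²:  R² = (31684 + -26176) / 68 = 81
R = √81 = 9  ⇒  r_B = 9 − 2 = 7

rB=7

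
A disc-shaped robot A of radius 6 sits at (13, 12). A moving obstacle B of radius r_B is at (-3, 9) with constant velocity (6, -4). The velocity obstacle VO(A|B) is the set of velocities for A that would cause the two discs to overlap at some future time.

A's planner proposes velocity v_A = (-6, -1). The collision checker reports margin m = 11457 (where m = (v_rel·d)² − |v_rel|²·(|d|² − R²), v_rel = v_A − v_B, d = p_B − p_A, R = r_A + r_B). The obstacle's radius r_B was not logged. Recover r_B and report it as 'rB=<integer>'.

m = 11457
d = (-16, -3);  v_rel = (-12, 3),  |v_rel|² = 153
v_rel×d = (-12)·(-3) − (3)·(-16) = 84
since m = R²·153 − 84²:  R² = (7056 + 11457) / 153 = 121
R = √121 = 11  ⇒  r_B = 11 − 6 = 5

rB=5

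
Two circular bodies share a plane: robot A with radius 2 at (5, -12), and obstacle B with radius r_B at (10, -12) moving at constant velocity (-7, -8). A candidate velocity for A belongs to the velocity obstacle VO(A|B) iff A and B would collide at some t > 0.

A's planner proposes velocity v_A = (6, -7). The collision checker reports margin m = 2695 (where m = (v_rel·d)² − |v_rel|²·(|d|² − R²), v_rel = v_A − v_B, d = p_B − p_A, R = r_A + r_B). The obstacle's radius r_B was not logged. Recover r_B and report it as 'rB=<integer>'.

m = 2695
d = (5, 0);  v_rel = (13, 1),  |v_rel|² = 170
v_rel×d = (13)·(0) − (1)·(5) = -5
since m = R²·170 − (-5)²:  R² = (25 + 2695) / 170 = 16
R = √16 = 4  ⇒  r_B = 4 − 2 = 2

rB=2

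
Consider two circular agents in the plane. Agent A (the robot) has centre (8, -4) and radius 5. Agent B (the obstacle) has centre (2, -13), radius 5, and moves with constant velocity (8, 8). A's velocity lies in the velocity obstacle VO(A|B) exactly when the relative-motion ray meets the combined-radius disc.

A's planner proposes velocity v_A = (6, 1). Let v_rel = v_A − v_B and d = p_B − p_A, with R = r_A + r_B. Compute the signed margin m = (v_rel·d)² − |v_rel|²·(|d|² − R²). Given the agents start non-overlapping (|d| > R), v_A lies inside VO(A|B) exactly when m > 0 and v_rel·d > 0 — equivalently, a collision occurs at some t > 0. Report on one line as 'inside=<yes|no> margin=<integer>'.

d = (-6, -9),  |d|² = 117;  R = 5+5 = 10,  c = 117−10² = 17
v_rel = (-2, -7),  |v_rel|² = 53;  v_rel·d = (-2)·(-6) + (-7)·(-9) = 75
53·t² − 150·t + 17 = 0  ⇒  m = 75² − 53·17 = 4724
m = 4724 > 0,  v_rel·d = 75 > 0  ⇒  inside

inside=yes margin=4724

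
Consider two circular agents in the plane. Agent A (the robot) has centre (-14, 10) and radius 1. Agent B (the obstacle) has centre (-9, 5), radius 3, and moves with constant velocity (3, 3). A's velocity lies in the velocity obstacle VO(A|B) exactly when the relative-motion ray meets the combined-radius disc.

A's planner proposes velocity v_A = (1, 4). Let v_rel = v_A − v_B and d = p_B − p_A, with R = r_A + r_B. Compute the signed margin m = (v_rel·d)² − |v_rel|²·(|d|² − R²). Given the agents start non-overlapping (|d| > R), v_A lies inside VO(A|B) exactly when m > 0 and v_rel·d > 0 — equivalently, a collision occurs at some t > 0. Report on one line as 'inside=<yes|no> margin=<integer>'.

d = (5, -5),  |d|² = 50;  R = 1+3 = 4,  c = 50−4² = 34
v_rel = (-2, 1),  |v_rel|² = 5;  v_rel·d = (-2)·(5) + (1)·(-5) = -15
5·t² + 30·t + 34 = 0  ⇒  m = (-15)² − 5·34 = 55
m = 55 > 0,  v_rel·d = -15 < 0  ⇒  outside

inside=no margin=55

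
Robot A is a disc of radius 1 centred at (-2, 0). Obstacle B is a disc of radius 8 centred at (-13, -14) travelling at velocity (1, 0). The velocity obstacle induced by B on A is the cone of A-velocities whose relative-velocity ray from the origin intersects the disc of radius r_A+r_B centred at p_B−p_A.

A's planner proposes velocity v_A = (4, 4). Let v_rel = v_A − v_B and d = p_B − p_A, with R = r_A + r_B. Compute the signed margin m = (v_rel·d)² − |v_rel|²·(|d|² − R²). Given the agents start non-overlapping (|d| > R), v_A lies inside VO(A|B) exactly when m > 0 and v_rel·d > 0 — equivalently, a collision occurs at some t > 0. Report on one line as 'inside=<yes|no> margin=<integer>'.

d = (-11, -14),  |d|² = 317;  R = 1+8 = 9,  c = 317−9² = 236
v_rel = (3, 4),  |v_rel|² = 25;  v_rel·d = (3)·(-11) + (4)·(-14) = -89
25·t² + 178·t + 236 = 0  ⇒  m = (-89)² − 25·236 = 2021
m = 2021 > 0,  v_rel·d = -89 < 0  ⇒  outside

inside=no margin=2021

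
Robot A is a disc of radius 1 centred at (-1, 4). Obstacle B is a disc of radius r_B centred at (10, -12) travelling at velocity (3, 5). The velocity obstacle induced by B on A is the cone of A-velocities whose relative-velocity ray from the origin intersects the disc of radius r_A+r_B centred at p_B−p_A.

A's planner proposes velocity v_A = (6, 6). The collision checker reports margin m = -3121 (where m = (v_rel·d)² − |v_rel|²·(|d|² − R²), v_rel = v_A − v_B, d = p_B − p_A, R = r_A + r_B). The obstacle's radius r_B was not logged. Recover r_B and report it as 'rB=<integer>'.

m = -3121
d = (11, -16);  v_rel = (3, 1),  |v_rel|² = 10
v_rel×d = (3)·(-16) − (1)·(11) = -59
since m = R²·10 − (-59)²:  R² = (3481 + -3121) / 10 = 36
R = √36 = 6  ⇒  r_B = 6 − 1 = 5

rB=5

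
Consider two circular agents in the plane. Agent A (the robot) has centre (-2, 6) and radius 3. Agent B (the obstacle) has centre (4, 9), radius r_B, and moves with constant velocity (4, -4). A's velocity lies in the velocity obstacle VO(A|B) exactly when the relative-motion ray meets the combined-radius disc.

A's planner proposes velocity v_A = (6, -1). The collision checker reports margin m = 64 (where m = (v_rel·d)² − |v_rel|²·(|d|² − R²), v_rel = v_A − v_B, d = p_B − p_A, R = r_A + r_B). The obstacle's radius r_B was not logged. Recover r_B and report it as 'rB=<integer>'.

m = 64
d = (6, 3);  v_rel = (2, 3),  |v_rel|² = 13
v_rel×d = (2)·(3) − (3)·(6) = -12
since m = R²·13 − (-12)²:  R² = (144 + 64) / 13 = 16
R = √16 = 4  ⇒  r_B = 4 − 3 = 1

rB=1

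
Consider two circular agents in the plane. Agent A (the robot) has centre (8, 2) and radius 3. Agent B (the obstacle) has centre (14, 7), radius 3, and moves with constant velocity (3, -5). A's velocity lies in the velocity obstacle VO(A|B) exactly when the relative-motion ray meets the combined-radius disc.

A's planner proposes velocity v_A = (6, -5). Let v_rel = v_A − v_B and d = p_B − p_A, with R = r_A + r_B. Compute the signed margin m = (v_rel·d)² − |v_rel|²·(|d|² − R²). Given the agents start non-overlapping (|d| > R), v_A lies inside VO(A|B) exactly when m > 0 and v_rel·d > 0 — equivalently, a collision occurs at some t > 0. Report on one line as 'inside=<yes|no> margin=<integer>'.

d = (6, 5),  |d|² = 61;  R = 3+3 = 6,  c = 61−6² = 25
v_rel = (3, 0),  |v_rel|² = 9;  v_rel·d = (3)·(6) + (0)·(5) = 18
9·t² − 36·t + 25 = 0  ⇒  m = 18² − 9·25 = 99
m = 99 > 0,  v_rel·d = 18 > 0  ⇒  inside

inside=yes margin=99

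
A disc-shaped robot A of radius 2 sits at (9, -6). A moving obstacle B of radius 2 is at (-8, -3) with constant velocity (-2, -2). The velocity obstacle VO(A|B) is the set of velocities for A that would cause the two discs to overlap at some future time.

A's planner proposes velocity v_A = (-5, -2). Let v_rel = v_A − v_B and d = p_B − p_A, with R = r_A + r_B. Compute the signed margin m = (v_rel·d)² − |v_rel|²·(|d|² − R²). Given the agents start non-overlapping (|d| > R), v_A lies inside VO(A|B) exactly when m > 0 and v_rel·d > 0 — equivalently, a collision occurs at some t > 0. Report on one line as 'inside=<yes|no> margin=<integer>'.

d = (-17, 3),  |d|² = 298;  R = 2+2 = 4,  c = 298−4² = 282
v_rel = (-3, 0),  |v_rel|² = 9;  v_rel·d = (-3)·(-17) + (0)·(3) = 51
9·t² − 102·t + 282 = 0  ⇒  m = 51² − 9·282 = 63
m = 63 > 0,  v_rel·d = 51 > 0  ⇒  inside

inside=yes margin=63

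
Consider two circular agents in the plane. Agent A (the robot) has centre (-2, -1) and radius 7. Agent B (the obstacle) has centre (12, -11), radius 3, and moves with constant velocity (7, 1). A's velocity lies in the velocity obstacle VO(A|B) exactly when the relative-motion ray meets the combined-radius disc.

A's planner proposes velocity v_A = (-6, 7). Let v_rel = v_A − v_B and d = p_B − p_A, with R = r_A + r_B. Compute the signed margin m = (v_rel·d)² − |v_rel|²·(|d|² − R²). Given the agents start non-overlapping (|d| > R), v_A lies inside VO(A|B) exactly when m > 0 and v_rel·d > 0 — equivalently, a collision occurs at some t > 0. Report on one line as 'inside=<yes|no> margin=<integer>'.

d = (14, -10),  |d|² = 296;  R = 7+3 = 10,  c = 296−10² = 196
v_rel = (-13, 6),  |v_rel|² = 205;  v_rel·d = (-13)·(14) + (6)·(-10) = -242
205·t² + 484·t + 196 = 0  ⇒  m = (-242)² − 205·196 = 18384
m = 18384 > 0,  v_rel·d = -242 < 0  ⇒  outside

inside=no margin=18384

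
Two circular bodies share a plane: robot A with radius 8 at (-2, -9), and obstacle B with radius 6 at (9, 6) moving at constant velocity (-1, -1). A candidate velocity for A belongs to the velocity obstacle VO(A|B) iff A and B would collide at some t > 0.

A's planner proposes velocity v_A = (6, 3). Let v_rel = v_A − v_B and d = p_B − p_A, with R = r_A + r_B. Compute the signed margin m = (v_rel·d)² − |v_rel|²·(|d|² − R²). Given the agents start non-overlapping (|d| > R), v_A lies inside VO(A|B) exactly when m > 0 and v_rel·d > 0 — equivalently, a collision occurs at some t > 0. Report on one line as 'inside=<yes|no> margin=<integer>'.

d = (11, 15),  |d|² = 346;  R = 8+6 = 14,  c = 346−14² = 150
v_rel = (7, 4),  |v_rel|² = 65;  v_rel·d = (7)·(11) + (4)·(15) = 137
65·t² − 274·t + 150 = 0  ⇒  m = 137² − 65·150 = 9019
m = 9019 > 0,  v_rel·d = 137 > 0  ⇒  inside

inside=yes margin=9019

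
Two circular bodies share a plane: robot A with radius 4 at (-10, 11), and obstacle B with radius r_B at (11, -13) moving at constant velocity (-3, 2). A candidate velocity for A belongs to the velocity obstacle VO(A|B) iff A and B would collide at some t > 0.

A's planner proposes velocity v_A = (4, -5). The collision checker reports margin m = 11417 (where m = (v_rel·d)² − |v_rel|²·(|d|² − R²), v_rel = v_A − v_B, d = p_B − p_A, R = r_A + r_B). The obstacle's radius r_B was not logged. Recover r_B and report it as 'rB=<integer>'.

m = 11417
d = (21, -24);  v_rel = (7, -7),  |v_rel|² = 98
v_rel×d = (7)·(-24) − (-7)·(21) = -21
since m = R²·98 − (-21)²:  R² = (441 + 11417) / 98 = 121
R = √121 = 11  ⇒  r_B = 11 − 4 = 7

rB=7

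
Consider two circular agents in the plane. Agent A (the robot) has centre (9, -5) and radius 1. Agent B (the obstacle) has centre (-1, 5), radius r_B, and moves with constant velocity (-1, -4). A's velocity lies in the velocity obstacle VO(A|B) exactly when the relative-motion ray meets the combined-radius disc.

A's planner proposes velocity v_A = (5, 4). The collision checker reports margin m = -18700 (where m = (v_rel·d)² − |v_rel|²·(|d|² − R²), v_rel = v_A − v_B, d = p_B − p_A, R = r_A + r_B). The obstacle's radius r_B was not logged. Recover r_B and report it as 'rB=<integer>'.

m = -18700
d = (-10, 10);  v_rel = (6, 8),  |v_rel|² = 100
v_rel×d = (6)·(10) − (8)·(-10) = 140
since m = R²·100 − 140²:  R² = (19600 + -18700) / 100 = 9
R = √9 = 3  ⇒  r_B = 3 − 1 = 2

rB=2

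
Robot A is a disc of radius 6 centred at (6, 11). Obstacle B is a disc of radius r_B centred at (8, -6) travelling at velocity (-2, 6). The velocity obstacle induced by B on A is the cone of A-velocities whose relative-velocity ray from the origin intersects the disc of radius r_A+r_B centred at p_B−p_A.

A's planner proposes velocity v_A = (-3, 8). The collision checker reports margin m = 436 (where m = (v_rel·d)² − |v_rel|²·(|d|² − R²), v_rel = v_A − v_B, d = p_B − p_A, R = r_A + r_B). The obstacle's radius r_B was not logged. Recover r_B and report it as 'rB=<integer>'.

m = 436
d = (2, -17);  v_rel = (-1, 2),  |v_rel|² = 5
v_rel×d = (-1)·(-17) − (2)·(2) = 13
since m = R²·5 − 13²:  R² = (169 + 436) / 5 = 121
R = √121 = 11  ⇒  r_B = 11 − 6 = 5

rB=5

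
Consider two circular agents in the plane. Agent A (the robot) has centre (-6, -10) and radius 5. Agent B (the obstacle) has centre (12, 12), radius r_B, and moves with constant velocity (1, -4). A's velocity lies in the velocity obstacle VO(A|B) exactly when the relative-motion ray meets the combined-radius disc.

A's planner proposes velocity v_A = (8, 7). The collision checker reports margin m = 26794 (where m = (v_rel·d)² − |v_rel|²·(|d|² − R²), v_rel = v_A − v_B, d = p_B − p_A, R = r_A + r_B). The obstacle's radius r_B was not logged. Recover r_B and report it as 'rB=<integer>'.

m = 26794
d = (18, 22);  v_rel = (7, 11),  |v_rel|² = 170
v_rel×d = (7)·(22) − (11)·(18) = -44
since m = R²·170 − (-44)²:  R² = (1936 + 26794) / 170 = 169
R = √169 = 13  ⇒  r_B = 13 − 5 = 8

rB=8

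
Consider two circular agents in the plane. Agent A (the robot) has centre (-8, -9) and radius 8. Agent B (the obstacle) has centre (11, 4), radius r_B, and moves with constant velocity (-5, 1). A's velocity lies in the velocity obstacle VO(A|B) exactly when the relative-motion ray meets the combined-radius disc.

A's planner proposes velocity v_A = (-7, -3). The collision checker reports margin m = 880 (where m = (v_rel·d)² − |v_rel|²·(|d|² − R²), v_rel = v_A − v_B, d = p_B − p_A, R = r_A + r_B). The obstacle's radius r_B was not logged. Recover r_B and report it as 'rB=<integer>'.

m = 880
d = (19, 13);  v_rel = (-2, -4),  |v_rel|² = 20
v_rel×d = (-2)·(13) − (-4)·(19) = 50
since m = R²·20 − 50²:  R² = (2500 + 880) / 20 = 169
R = √169 = 13  ⇒  r_B = 13 − 8 = 5

rB=5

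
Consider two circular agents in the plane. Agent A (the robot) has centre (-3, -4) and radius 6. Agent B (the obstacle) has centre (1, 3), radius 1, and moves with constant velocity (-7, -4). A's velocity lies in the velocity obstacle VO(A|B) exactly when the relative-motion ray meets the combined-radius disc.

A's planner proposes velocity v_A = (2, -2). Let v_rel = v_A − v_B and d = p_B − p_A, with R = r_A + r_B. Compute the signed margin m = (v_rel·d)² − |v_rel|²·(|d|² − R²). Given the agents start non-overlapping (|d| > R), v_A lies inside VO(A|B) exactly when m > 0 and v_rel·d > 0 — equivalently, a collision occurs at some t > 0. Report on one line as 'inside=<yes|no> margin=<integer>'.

d = (4, 7),  |d|² = 65;  R = 6+1 = 7,  c = 65−7² = 16
v_rel = (9, 2),  |v_rel|² = 85;  v_rel·d = (9)·(4) + (2)·(7) = 50
85·t² − 100·t + 16 = 0  ⇒  m = 50² − 85·16 = 1140
m = 1140 > 0,  v_rel·d = 50 > 0  ⇒  inside

inside=yes margin=1140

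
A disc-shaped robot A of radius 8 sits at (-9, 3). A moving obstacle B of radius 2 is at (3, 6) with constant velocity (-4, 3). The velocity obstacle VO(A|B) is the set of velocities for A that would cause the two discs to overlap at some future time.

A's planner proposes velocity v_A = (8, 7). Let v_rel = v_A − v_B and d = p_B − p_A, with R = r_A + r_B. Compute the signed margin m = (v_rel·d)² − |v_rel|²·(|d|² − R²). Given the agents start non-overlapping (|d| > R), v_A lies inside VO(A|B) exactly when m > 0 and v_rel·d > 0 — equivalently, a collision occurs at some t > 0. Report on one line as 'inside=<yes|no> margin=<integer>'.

d = (12, 3),  |d|² = 153;  R = 8+2 = 10,  c = 153−10² = 53
v_rel = (12, 4),  |v_rel|² = 160;  v_rel·d = (12)·(12) + (4)·(3) = 156
160·t² − 312·t + 53 = 0  ⇒  m = 156² − 160·53 = 15856
m = 15856 > 0,  v_rel·d = 156 > 0  ⇒  inside

inside=yes margin=15856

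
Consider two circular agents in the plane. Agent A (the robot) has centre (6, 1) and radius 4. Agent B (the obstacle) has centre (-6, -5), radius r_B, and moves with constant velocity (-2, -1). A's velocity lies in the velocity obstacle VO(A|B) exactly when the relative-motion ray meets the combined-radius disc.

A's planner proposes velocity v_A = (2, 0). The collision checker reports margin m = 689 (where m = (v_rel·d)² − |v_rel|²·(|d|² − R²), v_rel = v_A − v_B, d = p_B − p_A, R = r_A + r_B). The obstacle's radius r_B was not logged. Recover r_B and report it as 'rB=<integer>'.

m = 689
d = (-12, -6);  v_rel = (4, 1),  |v_rel|² = 17
v_rel×d = (4)·(-6) − (1)·(-12) = -12
since m = R²·17 − (-12)²:  R² = (144 + 689) / 17 = 49
R = √49 = 7  ⇒  r_B = 7 − 4 = 3

rB=3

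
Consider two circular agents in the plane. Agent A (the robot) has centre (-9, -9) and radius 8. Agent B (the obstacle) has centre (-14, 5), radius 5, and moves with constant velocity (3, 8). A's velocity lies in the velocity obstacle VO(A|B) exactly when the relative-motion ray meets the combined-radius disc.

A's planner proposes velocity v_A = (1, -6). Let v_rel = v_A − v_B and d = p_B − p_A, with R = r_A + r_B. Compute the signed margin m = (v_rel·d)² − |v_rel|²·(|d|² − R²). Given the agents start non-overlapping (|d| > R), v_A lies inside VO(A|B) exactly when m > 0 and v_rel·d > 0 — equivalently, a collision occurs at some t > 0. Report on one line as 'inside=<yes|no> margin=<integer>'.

d = (-5, 14),  |d|² = 221;  R = 8+5 = 13,  c = 221−13² = 52
v_rel = (-2, -14),  |v_rel|² = 200;  v_rel·d = (-2)·(-5) + (-14)·(14) = -186
200·t² + 372·t + 52 = 0  ⇒  m = (-186)² − 200·52 = 24196
m = 24196 > 0,  v_rel·d = -186 < 0  ⇒  outside

inside=no margin=24196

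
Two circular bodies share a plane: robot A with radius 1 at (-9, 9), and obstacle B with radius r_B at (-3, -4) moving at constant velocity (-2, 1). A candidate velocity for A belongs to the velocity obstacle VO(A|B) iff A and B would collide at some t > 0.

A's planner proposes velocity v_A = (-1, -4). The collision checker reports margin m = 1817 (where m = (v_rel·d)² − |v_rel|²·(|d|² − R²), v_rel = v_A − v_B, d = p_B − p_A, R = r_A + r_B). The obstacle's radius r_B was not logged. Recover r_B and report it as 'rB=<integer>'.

m = 1817
d = (6, -13);  v_rel = (1, -5),  |v_rel|² = 26
v_rel×d = (1)·(-13) − (-5)·(6) = 17
since m = R²·26 − 17²:  R² = (289 + 1817) / 26 = 81
R = √81 = 9  ⇒  r_B = 9 − 1 = 8

rB=8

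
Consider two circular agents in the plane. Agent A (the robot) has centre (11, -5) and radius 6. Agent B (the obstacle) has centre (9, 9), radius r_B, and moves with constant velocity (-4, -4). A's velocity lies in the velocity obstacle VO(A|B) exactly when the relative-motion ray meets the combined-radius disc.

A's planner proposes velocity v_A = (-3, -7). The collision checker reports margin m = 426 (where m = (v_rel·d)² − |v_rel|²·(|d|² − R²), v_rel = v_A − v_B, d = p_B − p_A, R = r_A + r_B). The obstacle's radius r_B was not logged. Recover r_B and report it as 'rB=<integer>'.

m = 426
d = (-2, 14);  v_rel = (1, -3),  |v_rel|² = 10
v_rel×d = (1)·(14) − (-3)·(-2) = 8
since m = R²·10 − 8²:  R² = (64 + 426) / 10 = 49
R = √49 = 7  ⇒  r_B = 7 − 6 = 1

rB=1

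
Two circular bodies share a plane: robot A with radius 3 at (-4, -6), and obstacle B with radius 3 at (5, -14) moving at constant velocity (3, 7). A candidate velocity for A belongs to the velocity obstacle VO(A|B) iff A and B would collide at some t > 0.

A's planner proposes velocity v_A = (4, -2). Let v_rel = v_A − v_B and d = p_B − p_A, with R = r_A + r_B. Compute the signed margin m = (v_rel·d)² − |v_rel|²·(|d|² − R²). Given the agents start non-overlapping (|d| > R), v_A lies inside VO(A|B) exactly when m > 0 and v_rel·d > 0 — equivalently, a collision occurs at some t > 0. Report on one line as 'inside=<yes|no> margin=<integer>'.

d = (9, -8),  |d|² = 145;  R = 3+3 = 6,  c = 145−6² = 109
v_rel = (1, -9),  |v_rel|² = 82;  v_rel·d = (1)·(9) + (-9)·(-8) = 81
82·t² − 162·t + 109 = 0  ⇒  m = 81² − 82·109 = -2377
m = -2377 < 0,  v_rel·d = 81 > 0  ⇒  outside

inside=no margin=-2377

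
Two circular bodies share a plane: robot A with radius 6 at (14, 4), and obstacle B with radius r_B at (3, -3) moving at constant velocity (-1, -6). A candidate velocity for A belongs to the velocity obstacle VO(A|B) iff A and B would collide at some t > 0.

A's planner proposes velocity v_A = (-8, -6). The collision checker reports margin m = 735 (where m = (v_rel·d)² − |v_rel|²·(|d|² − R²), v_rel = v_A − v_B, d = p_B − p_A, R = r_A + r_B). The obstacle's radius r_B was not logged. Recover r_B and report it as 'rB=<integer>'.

m = 735
d = (-11, -7);  v_rel = (-7, 0),  |v_rel|² = 49
v_rel×d = (-7)·(-7) − (0)·(-11) = 49
since m = R²·49 − 49²:  R² = (2401 + 735) / 49 = 64
R = √64 = 8  ⇒  r_B = 8 − 6 = 2

rB=2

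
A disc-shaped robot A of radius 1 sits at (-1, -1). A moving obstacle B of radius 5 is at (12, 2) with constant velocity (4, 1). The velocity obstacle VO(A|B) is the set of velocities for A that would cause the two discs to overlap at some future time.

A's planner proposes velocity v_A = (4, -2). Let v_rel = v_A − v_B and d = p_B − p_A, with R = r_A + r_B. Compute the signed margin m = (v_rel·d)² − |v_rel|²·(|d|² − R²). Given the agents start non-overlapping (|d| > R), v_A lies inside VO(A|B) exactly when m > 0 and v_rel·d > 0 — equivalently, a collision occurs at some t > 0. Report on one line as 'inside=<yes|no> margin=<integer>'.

d = (13, 3),  |d|² = 178;  R = 1+5 = 6,  c = 178−6² = 142
v_rel = (0, -3),  |v_rel|² = 9;  v_rel·d = (0)·(13) + (-3)·(3) = -9
9·t² + 18·t + 142 = 0  ⇒  m = (-9)² − 9·142 = -1197
m = -1197 < 0,  v_rel·d = -9 < 0  ⇒  outside

inside=no margin=-1197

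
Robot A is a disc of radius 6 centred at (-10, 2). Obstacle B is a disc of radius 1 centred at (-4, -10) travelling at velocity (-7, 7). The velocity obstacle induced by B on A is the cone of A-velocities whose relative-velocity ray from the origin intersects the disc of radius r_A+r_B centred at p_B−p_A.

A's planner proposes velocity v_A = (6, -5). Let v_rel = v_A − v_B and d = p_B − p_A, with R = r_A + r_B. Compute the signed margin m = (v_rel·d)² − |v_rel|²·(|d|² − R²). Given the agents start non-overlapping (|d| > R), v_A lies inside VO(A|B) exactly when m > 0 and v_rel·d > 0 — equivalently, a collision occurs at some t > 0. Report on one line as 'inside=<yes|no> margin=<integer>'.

d = (6, -12),  |d|² = 180;  R = 6+1 = 7,  c = 180−7² = 131
v_rel = (13, -12),  |v_rel|² = 313;  v_rel·d = (13)·(6) + (-12)·(-12) = 222
313·t² − 444·t + 131 = 0  ⇒  m = 222² − 313·131 = 8281
m = 8281 > 0,  v_rel·d = 222 > 0  ⇒  inside

inside=yes margin=8281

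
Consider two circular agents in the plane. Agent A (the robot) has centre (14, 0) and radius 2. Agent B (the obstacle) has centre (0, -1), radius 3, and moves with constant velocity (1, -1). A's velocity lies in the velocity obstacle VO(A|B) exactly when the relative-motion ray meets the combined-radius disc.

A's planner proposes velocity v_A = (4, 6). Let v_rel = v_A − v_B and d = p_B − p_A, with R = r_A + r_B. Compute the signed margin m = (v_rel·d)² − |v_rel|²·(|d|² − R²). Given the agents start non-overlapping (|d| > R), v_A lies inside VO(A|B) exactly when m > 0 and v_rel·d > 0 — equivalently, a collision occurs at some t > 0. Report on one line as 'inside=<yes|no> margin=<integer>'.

d = (-14, -1),  |d|² = 197;  R = 2+3 = 5,  c = 197−5² = 172
v_rel = (3, 7),  |v_rel|² = 58;  v_rel·d = (3)·(-14) + (7)·(-1) = -49
58·t² + 98·t + 172 = 0  ⇒  m = (-49)² − 58·172 = -7575
m = -7575 < 0,  v_rel·d = -49 < 0  ⇒  outside

inside=no margin=-7575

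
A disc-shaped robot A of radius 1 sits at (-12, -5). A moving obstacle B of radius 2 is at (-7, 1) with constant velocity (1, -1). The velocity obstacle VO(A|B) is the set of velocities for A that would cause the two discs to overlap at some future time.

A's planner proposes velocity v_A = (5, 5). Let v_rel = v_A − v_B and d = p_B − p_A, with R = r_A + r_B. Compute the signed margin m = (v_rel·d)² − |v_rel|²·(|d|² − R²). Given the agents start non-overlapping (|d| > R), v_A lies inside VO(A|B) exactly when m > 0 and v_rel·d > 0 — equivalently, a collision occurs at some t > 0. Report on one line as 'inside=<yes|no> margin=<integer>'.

d = (5, 6),  |d|² = 61;  R = 1+2 = 3,  c = 61−3² = 52
v_rel = (4, 6),  |v_rel|² = 52;  v_rel·d = (4)·(5) + (6)·(6) = 56
52·t² − 112·t + 52 = 0  ⇒  m = 56² − 52·52 = 432
m = 432 > 0,  v_rel·d = 56 > 0  ⇒  inside

inside=yes margin=432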